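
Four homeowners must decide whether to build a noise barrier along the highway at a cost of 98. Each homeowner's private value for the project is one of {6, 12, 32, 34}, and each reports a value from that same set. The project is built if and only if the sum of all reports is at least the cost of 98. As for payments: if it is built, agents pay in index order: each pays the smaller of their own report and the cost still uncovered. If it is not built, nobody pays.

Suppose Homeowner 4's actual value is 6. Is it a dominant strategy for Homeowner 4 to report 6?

Yes

Check each profile of the others' reports and compare truth against every alternative report.
Others report (32, 32, 34): truth gives 6, best alternative gives 6.
Others report (32, 34, 32): truth gives 6, best alternative gives 6.
Others report (32, 34, 34): truth gives 6, best alternative gives 6.
Others report (34, 32, 32): truth gives 6, best alternative gives 6.
Others report (34, 32, 34): truth gives 6, best alternative gives 6.
Others report (34, 34, 32): truth gives 6, best alternative gives 6.
(Remaining 58 profiles checked similarly; truth is weakly best in each.)
In every case the truthful report is at least as good as any alternative, so it is a dominant strategy.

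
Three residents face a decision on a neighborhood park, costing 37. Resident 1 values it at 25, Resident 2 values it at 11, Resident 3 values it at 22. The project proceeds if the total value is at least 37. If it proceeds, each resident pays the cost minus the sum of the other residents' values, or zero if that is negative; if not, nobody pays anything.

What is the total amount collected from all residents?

5

Total value 58 ≥ cost 37, so it is built.
Resident 1: others sum to 33; max(0, 37 - 33) = 4.
Resident 2: others sum to 47; max(0, 37 - 47) = 0.
Resident 3: others sum to 36; max(0, 37 - 36) = 1.
Total collected = 4 + 0 + 1 = 5.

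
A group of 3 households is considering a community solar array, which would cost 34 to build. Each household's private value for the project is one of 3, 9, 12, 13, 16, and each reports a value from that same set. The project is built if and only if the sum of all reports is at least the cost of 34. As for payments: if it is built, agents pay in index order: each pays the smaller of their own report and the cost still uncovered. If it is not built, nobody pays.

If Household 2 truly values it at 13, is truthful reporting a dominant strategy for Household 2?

Consider the case where Household 1 reports 9 and Household 3 reports 13.
Truthful report 13: project built, pays 13, utility 13 - 13 = 0.
Report 12 instead: project built, pays 12, utility 13 - 12 = 1.
Since 1 > 0, reporting 12 is strictly better here, so truthful reporting is not dominant.

No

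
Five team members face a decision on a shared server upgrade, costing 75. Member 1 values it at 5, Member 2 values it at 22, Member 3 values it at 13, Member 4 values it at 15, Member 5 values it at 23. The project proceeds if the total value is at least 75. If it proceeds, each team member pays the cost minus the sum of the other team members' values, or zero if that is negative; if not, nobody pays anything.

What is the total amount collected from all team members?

Total value 78 ≥ cost 75, so it is built.
Member 1: others sum to 73; max(0, 75 - 73) = 2.
Member 2: others sum to 56; max(0, 75 - 56) = 19.
Member 3: others sum to 65; max(0, 75 - 65) = 10.
Member 4: others sum to 63; max(0, 75 - 63) = 12.
Member 5: others sum to 55; max(0, 75 - 55) = 20.
Total collected = 2 + 19 + 10 + 12 + 20 = 63.

63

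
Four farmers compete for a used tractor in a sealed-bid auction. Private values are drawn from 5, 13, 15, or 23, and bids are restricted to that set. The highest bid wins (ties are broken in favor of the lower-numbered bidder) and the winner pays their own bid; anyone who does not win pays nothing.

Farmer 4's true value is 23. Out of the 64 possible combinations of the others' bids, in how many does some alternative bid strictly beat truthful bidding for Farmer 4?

8

Others bid (5, 5, 5): truth gives 0; bid 13 gives 10 > 0. Violating.
Others bid (5, 5, 13): truth gives 0; bid 15 gives 8 > 0. Violating.
Others bid (5, 13, 5): truth gives 0; bid 15 gives 8 > 0. Violating.
Others bid (5, 13, 13): truth gives 0; bid 15 gives 8 > 0. Violating.
Others bid (5, 5, 15): truth gives 0; no alternative beats it.
Others bid (5, 5, 23): truth gives 0; no alternative beats it.
(Checking all 64 profiles: 8 have a profitable deviation, 56 do not.)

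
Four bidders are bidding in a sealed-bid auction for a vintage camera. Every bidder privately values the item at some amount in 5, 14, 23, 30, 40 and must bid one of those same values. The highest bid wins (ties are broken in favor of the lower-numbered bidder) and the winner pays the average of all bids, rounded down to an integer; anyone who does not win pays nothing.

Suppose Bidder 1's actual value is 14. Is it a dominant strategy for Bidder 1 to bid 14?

No

Consider the case where Bidder 2 bids 5, Bidder 3 bids 5 and Bidder 4 bids 5.
Truthful bid 14: wins, pays 7, utility 14 - 7 = 7.
Bid 5 instead: wins, pays 5, utility 14 - 5 = 9.
Since 9 > 7, bidding 5 is strictly better here, so truthful bidding is not dominant.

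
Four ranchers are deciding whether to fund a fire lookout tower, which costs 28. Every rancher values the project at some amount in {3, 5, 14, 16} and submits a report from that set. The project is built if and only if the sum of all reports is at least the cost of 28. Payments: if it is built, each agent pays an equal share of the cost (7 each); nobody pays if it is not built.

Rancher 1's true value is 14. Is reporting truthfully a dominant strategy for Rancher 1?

Consider the case where Rancher 2 reports 3, Rancher 3 reports 5 and Rancher 4 reports 5.
Truthful report 14: project not built, utility 0.
Report 16 instead: project built, pays 7, utility 14 - 7 = 7.
Since 7 > 0, reporting 16 is strictly better here, so truthful reporting is not dominant.

No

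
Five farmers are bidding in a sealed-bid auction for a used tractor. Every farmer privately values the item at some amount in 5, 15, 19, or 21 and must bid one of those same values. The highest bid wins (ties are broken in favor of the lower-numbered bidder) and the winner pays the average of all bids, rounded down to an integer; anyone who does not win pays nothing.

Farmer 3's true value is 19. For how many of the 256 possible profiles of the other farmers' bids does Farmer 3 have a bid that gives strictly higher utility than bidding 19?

Others bid (5, 5, 5, 21): truth gives 0; bid 21 gives 8 > 0. Violating.
Others bid (5, 5, 15, 21): truth gives 0; bid 21 gives 6 > 0. Violating.
Others bid (5, 5, 19, 21): truth gives 0; bid 21 gives 5 > 0. Violating.
Others bid (5, 5, 21, 5): truth gives 0; bid 21 gives 8 > 0. Violating.
Others bid (5, 5, 5, 5): truth gives 12; no alternative beats it.
Others bid (5, 5, 5, 15): truth gives 10; no alternative beats it.
(Checking all 256 profiles: 96 have a profitable deviation, 160 do not.)

96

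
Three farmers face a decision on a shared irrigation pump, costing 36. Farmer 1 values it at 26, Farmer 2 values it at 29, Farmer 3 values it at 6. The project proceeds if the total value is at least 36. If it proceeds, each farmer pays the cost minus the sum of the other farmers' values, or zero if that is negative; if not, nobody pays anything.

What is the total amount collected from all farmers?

5

Total value 61 ≥ cost 36, so it is built.
Farmer 1: others sum to 35; max(0, 36 - 35) = 1.
Farmer 2: others sum to 32; max(0, 36 - 32) = 4.
Farmer 3: others sum to 55; max(0, 36 - 55) = 0.
Total collected = 1 + 4 + 0 = 5.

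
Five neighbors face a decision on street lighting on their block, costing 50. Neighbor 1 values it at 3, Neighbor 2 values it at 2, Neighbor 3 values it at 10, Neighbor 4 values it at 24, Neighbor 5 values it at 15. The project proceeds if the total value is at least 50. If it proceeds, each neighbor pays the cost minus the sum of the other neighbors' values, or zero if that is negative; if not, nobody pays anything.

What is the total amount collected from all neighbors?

Total value 54 ≥ cost 50, so it is built.
Neighbor 1: others sum to 51; max(0, 50 - 51) = 0.
Neighbor 2: others sum to 52; max(0, 50 - 52) = 0.
Neighbor 3: others sum to 44; max(0, 50 - 44) = 6.
Neighbor 4: others sum to 30; max(0, 50 - 30) = 20.
Neighbor 5: others sum to 39; max(0, 50 - 39) = 11.
Total collected = 0 + 0 + 6 + 20 + 11 = 37.

37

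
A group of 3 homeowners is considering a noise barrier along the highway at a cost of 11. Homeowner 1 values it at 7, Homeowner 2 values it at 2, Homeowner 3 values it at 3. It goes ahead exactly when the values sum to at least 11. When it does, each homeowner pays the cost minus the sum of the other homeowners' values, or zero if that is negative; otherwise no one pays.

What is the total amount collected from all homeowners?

Total value 12 ≥ cost 11, so it is built.
Homeowner 1: others sum to 5; max(0, 11 - 5) = 6.
Homeowner 2: others sum to 10; max(0, 11 - 10) = 1.
Homeowner 3: others sum to 9; max(0, 11 - 9) = 2.
Total collected = 6 + 1 + 2 = 9.

9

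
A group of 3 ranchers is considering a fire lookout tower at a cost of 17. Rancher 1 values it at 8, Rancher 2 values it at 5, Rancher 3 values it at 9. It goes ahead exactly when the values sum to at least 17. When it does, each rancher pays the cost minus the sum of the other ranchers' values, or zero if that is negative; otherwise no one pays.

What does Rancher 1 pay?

Total value 22 ≥ cost 17, so the project is built.
The other ranchers' values sum to 14.
Cost minus that sum is 17 - 14 = 3.

3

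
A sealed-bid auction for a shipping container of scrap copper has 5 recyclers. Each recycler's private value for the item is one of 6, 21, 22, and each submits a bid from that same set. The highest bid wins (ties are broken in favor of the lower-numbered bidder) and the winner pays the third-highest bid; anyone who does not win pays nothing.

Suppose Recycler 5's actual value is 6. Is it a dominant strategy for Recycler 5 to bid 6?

Check each profile of the others' bids and compare truth against every alternative bid.
Others bid (6, 6, 6, 6): truth gives 0, best alternative gives 0.
Others bid (6, 6, 6, 21): truth gives 0, best alternative gives 0.
Others bid (6, 6, 6, 22): truth gives 0, best alternative gives 0.
Others bid (6, 6, 21, 6): truth gives 0, best alternative gives 0.
Others bid (6, 6, 21, 21): truth gives 0, best alternative gives 0.
Others bid (6, 6, 21, 22): truth gives 0, best alternative gives 0.
(Remaining 75 profiles checked similarly; truth is weakly best in each.)
In every case the truthful bid is at least as good as any alternative, so it is a dominant strategy.

Yes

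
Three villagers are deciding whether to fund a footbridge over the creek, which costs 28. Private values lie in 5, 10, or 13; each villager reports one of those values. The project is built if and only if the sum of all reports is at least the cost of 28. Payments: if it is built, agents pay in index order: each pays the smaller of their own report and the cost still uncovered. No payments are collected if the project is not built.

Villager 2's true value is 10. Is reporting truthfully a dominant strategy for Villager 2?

No

Consider the case where Villager 1 reports 10 and Villager 3 reports 13.
Truthful report 10: project built, pays 10, utility 10 - 10 = 0.
Report 5 instead: project built, pays 5, utility 10 - 5 = 5.
Since 5 > 0, reporting 5 is strictly better here, so truthful reporting is not dominant.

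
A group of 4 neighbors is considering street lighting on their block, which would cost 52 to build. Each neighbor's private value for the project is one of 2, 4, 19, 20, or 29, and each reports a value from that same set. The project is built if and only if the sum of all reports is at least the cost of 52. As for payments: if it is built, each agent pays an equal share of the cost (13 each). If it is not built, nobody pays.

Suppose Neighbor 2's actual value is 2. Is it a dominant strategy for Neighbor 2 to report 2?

Check each profile of the others' reports and compare truth against every alternative report.
Others report (2, 19, 29): truth gives -11, best alternative gives -11.
Others report (2, 20, 29): truth gives -11, best alternative gives -11.
Others report (2, 29, 19): truth gives -11, best alternative gives -11.
Others report (2, 29, 20): truth gives -11, best alternative gives -11.
Others report (2, 29, 29): truth gives -11, best alternative gives -11.
Others report (4, 19, 29): truth gives -11, best alternative gives -11.
(Remaining 119 profiles checked similarly; truth is weakly best in each.)
In every case the truthful report is at least as good as any alternative, so it is a dominant strategy.

Yes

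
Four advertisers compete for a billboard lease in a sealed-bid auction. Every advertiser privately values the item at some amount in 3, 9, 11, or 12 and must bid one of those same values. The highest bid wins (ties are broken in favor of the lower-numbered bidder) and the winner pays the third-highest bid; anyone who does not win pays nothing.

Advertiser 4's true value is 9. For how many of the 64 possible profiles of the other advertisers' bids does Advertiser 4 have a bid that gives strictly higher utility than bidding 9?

6

Others bid (3, 3, 9): truth gives 0; bid 11 gives 6 > 0. Violating.
Others bid (3, 3, 11): truth gives 0; bid 12 gives 6 > 0. Violating.
Others bid (3, 9, 3): truth gives 0; bid 11 gives 6 > 0. Violating.
Others bid (3, 11, 3): truth gives 0; bid 12 gives 6 > 0. Violating.
Others bid (3, 3, 3): truth gives 6; no alternative beats it.
Others bid (3, 3, 12): truth gives 0; no alternative beats it.
(Checking all 64 profiles: 6 have a profitable deviation, 58 do not.)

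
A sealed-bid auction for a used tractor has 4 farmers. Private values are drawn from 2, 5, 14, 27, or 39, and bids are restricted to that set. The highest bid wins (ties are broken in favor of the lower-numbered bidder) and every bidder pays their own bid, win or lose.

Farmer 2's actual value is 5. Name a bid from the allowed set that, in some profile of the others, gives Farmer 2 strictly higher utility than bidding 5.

2

Suppose Farmer 1 bids 2, Farmer 3 bids 2 and Farmer 4 bids 14.
Bid 5: loses but pays 5, utility -5.
Bid 2: loses but pays 2, utility -2.
So bidding 2 beats truth here (-2 > -5).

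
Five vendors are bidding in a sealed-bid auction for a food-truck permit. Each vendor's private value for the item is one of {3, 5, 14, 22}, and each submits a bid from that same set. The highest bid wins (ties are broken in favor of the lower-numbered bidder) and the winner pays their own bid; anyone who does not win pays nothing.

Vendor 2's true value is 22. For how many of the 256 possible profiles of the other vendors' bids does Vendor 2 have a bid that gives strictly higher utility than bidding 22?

54

Others bid (3, 3, 3, 3): truth gives 0; bid 5 gives 17 > 0. Violating.
Others bid (3, 3, 3, 5): truth gives 0; bid 5 gives 17 > 0. Violating.
Others bid (3, 3, 3, 14): truth gives 0; bid 14 gives 8 > 0. Violating.
Others bid (3, 3, 5, 3): truth gives 0; bid 5 gives 17 > 0. Violating.
Others bid (3, 3, 3, 22): truth gives 0; no alternative beats it.
Others bid (3, 3, 5, 22): truth gives 0; no alternative beats it.
(Checking all 256 profiles: 54 have a profitable deviation, 202 do not.)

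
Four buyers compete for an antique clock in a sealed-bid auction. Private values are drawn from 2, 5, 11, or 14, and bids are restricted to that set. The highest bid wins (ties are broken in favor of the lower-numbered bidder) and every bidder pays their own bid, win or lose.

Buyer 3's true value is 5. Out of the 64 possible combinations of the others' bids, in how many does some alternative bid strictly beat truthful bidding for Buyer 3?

Others bid (2, 2, 11): truth gives -5; bid 2 gives -2 > -5. Violating.
Others bid (2, 2, 14): truth gives -5; bid 2 gives -2 > -5. Violating.
Others bid (2, 5, 2): truth gives -5; bid 2 gives -2 > -5. Violating.
Others bid (2, 5, 5): truth gives -5; bid 2 gives -2 > -5. Violating.
Others bid (2, 2, 2): truth gives 0; no alternative beats it.
Others bid (2, 2, 5): truth gives 0; no alternative beats it.
(Checking all 64 profiles: 62 have a profitable deviation, 2 do not.)

62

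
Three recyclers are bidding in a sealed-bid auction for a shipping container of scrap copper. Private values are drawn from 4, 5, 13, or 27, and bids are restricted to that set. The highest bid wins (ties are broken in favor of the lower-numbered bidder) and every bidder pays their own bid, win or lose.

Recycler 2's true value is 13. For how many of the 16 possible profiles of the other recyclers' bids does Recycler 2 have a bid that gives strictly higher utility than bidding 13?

12

Others bid (4, 4): truth gives 0; bid 5 gives 8 > 0. Violating.
Others bid (4, 5): truth gives 0; bid 5 gives 8 > 0. Violating.
Others bid (4, 27): truth gives -13; bid 4 gives -4 > -13. Violating.
Others bid (5, 27): truth gives -13; bid 4 gives -4 > -13. Violating.
Others bid (4, 13): truth gives 0; no alternative beats it.
Others bid (5, 4): truth gives 0; no alternative beats it.
(Checking all 16 profiles: 12 have a profitable deviation, 4 do not.)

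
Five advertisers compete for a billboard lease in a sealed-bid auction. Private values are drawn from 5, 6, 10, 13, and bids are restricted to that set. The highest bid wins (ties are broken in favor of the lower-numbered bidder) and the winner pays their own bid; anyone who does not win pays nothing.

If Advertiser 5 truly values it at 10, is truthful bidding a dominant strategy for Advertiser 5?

Consider the case where Advertiser 1 bids 5, Advertiser 2 bids 5, Advertiser 3 bids 5 and Advertiser 4 bids 5.
Truthful bid 10: wins, pays 10, utility 10 - 10 = 0.
Bid 6 instead: wins, pays 6, utility 10 - 6 = 4.
Since 4 > 0, bidding 6 is strictly better here, so truthful bidding is not dominant.

No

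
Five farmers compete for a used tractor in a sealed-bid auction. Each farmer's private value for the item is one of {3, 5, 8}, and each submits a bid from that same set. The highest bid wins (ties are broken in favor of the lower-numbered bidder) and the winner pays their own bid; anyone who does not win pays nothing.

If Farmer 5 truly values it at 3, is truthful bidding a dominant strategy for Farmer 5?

Check each profile of the others' bids and compare truth against every alternative bid.
Others bid (3, 3, 3, 3): truth gives 0, best alternative gives -2.
Others bid (3, 3, 3, 5): truth gives 0, best alternative gives 0.
Others bid (3, 3, 3, 8): truth gives 0, best alternative gives 0.
Others bid (3, 3, 5, 3): truth gives 0, best alternative gives 0.
Others bid (3, 3, 5, 5): truth gives 0, best alternative gives 0.
Others bid (3, 3, 5, 8): truth gives 0, best alternative gives 0.
(Remaining 75 profiles checked similarly; truth is weakly best in each.)
In every case the truthful bid is at least as good as any alternative, so it is a dominant strategy.

Yes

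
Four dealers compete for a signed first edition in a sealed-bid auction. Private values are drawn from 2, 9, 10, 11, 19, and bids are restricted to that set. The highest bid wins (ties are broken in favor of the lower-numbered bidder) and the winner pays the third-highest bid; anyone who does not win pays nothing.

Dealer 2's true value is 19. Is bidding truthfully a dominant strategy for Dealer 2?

Yes

Check each profile of the others' bids and compare truth against every alternative bid.
Others bid (2, 2, 19): truth gives 17, best alternative gives 0.
Others bid (2, 19, 2): truth gives 17, best alternative gives 0.
Others bid (11, 2, 2): truth gives 17, best alternative gives 0.
Others bid (2, 9, 19): truth gives 10, best alternative gives 0.
Others bid (2, 19, 9): truth gives 10, best alternative gives 0.
Others bid (9, 2, 19): truth gives 10, best alternative gives 0.
(Remaining 119 profiles checked similarly; truth is weakly best in each.)
In every case the truthful bid is at least as good as any alternative, so it is a dominant strategy.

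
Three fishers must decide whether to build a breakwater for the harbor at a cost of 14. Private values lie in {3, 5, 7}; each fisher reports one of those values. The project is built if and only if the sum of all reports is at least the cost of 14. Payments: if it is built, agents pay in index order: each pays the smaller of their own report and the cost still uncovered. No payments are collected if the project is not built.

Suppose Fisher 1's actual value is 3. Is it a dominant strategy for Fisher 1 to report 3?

Yes

Check each profile of the others' reports and compare truth against every alternative report.
Others report (3, 7): truth gives 0, best alternative gives -2.
Others report (5, 5): truth gives 0, best alternative gives -2.
Others report (5, 7): truth gives 0, best alternative gives -2.
Others report (7, 3): truth gives 0, best alternative gives -2.
Others report (7, 5): truth gives 0, best alternative gives -2.
Others report (7, 7): truth gives 0, best alternative gives -2.
(Remaining 3 profiles checked similarly; truth is weakly best in each.)
In every case the truthful report is at least as good as any alternative, so it is a dominant strategy.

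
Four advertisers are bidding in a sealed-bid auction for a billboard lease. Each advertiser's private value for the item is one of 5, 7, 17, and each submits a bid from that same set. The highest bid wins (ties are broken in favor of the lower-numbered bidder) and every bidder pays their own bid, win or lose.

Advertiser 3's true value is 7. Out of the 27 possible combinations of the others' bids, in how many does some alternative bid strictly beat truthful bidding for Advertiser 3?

Others bid (5, 5, 17): truth gives -7; bid 5 gives -5 > -7. Violating.
Others bid (5, 7, 5): truth gives -7; bid 5 gives -5 > -7. Violating.
Others bid (5, 7, 7): truth gives -7; bid 5 gives -5 > -7. Violating.
Others bid (5, 7, 17): truth gives -7; bid 5 gives -5 > -7. Violating.
Others bid (5, 5, 5): truth gives 0; no alternative beats it.
Others bid (5, 5, 7): truth gives 0; no alternative beats it.
(Checking all 27 profiles: 25 have a profitable deviation, 2 do not.)

25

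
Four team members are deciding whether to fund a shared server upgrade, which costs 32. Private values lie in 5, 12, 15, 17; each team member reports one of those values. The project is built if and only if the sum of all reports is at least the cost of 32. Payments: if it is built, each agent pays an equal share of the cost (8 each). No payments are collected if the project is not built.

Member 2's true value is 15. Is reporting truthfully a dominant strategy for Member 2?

No

Consider the case where Member 1 reports 5, Member 3 reports 5 and Member 4 reports 5.
Truthful report 15: project not built, utility 0.
Report 17 instead: project built, pays 8, utility 15 - 8 = 7.
Since 7 > 0, reporting 17 is strictly better here, so truthful reporting is not dominant.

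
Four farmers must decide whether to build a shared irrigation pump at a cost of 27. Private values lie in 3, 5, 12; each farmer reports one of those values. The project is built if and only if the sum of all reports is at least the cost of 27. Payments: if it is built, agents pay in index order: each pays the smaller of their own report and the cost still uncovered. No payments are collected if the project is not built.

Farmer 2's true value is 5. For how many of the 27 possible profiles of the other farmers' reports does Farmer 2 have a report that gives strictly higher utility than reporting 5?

7

Others report (3, 12, 12): truth gives 0; report 3 gives 2 > 0. Violating.
Others report (5, 12, 12): truth gives 0; report 3 gives 2 > 0. Violating.
Others report (12, 3, 12): truth gives 0; report 3 gives 2 > 0. Violating.
Others report (12, 5, 12): truth gives 0; report 3 gives 2 > 0. Violating.
Others report (3, 3, 3): truth gives 0; no alternative beats it.
Others report (3, 3, 5): truth gives 0; no alternative beats it.
(Checking all 27 profiles: 7 have a profitable deviation, 20 do not.)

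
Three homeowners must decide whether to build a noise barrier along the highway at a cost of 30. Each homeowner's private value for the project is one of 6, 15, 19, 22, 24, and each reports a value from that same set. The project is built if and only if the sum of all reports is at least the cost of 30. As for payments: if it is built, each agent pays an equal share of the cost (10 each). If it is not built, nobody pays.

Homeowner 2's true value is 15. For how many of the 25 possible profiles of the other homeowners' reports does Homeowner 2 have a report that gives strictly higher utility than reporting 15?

1

Others report (6, 6): truth gives 0; report 19 gives 5 > 0. Violating.
Others report (6, 15): truth gives 5; no alternative beats it.
Others report (6, 19): truth gives 5; no alternative beats it.
(Checking all 25 profiles: 1 has a profitable deviation, 24 do not.)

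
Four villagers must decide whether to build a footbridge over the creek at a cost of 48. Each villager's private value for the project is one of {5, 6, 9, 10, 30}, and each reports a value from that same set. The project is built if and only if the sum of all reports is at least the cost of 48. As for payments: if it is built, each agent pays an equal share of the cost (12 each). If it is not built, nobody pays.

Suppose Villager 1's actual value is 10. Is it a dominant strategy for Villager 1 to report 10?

Consider the case where Villager 2 reports 5, Villager 3 reports 5 and Villager 4 reports 30.
Truthful report 10: project built, pays 12, utility 10 - 12 = -2.
Report 5 instead: project not built, utility 0.
Since 0 > -2, reporting 5 is strictly better here, so truthful reporting is not dominant.

No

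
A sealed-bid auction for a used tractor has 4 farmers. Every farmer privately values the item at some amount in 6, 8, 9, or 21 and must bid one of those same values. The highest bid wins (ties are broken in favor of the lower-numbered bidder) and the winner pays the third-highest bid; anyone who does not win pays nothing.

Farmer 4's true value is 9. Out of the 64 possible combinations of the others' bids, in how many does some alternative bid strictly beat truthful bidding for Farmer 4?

Others bid (6, 6, 9): truth gives 0; bid 21 gives 3 > 0. Violating.
Others bid (6, 8, 9): truth gives 0; bid 21 gives 1 > 0. Violating.
Others bid (6, 9, 6): truth gives 0; bid 21 gives 3 > 0. Violating.
Others bid (6, 9, 8): truth gives 0; bid 21 gives 1 > 0. Violating.
Others bid (6, 6, 6): truth gives 3; no alternative beats it.
Others bid (6, 6, 8): truth gives 3; no alternative beats it.
(Checking all 64 profiles: 12 have a profitable deviation, 52 do not.)

12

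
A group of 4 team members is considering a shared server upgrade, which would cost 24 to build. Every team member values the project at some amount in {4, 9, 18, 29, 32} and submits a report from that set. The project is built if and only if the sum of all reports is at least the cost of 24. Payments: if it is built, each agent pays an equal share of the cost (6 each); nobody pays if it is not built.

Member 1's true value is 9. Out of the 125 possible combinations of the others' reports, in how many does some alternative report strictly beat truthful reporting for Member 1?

1

Others report (4, 4, 4): truth gives 0; report 18 gives 3 > 0. Violating.
Others report (4, 4, 9): truth gives 3; no alternative beats it.
Others report (4, 4, 18): truth gives 3; no alternative beats it.
(Checking all 125 profiles: 1 has a profitable deviation, 124 do not.)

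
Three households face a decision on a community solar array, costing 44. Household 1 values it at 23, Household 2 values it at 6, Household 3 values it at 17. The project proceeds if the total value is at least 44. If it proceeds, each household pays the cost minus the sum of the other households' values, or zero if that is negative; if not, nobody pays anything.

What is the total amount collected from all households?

40

Total value 46 ≥ cost 44, so it is built.
Household 1: others sum to 23; max(0, 44 - 23) = 21.
Household 2: others sum to 40; max(0, 44 - 40) = 4.
Household 3: others sum to 29; max(0, 44 - 29) = 15.
Total collected = 21 + 4 + 15 = 40.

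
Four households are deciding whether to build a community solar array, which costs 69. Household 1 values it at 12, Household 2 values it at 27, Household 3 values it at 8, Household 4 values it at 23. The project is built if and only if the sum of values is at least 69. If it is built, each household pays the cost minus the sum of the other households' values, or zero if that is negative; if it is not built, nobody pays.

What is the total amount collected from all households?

66

Total value 70 ≥ cost 69, so it is built.
Household 1: others sum to 58; max(0, 69 - 58) = 11.
Household 2: others sum to 43; max(0, 69 - 43) = 26.
Household 3: others sum to 62; max(0, 69 - 62) = 7.
Household 4: others sum to 47; max(0, 69 - 47) = 22.
Total collected = 11 + 26 + 7 + 22 = 66.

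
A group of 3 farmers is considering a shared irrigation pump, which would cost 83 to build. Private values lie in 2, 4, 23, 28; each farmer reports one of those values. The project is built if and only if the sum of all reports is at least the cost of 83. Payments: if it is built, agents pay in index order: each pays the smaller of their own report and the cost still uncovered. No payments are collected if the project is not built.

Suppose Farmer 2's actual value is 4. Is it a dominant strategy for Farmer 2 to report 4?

Check each profile of the others' reports and compare truth against every alternative report.
Others report (2, 2): truth gives 0, best alternative gives 0.
Others report (2, 4): truth gives 0, best alternative gives 0.
Others report (2, 23): truth gives 0, best alternative gives 0.
Others report (2, 28): truth gives 0, best alternative gives 0.
Others report (4, 2): truth gives 0, best alternative gives 0.
Others report (4, 4): truth gives 0, best alternative gives 0.
(Remaining 10 profiles checked similarly; truth is weakly best in each.)
In every case the truthful report is at least as good as any alternative, so it is a dominant strategy.

Yes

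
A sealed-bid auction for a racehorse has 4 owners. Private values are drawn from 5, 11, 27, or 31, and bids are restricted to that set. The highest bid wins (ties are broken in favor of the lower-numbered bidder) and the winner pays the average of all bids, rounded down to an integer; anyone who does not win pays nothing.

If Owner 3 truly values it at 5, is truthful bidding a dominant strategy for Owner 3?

Check each profile of the others' bids and compare truth against every alternative bid.
Others bid (5, 5, 11): truth gives 0, best alternative gives -3.
Others bid (5, 5, 5): truth gives 0, best alternative gives -1.
Others bid (5, 5, 27): truth gives 0, best alternative gives 0.
Others bid (5, 5, 31): truth gives 0, best alternative gives 0.
Others bid (5, 11, 5): truth gives 0, best alternative gives 0.
Others bid (5, 11, 11): truth gives 0, best alternative gives 0.
(Remaining 58 profiles checked similarly; truth is weakly best in each.)
In every case the truthful bid is at least as good as any alternative, so it is a dominant strategy.

Yes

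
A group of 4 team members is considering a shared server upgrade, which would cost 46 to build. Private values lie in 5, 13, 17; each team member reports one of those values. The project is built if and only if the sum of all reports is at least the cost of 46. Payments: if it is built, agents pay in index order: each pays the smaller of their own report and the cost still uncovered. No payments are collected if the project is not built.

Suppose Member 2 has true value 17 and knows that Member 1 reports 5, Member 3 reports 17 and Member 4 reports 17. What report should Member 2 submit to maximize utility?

Report 5: project not built, utility 0.
Report 13: project built, pays 13, utility 17 - 13 = 4.
Report 17: project built, pays 17, utility 17 - 17 = 0.
The best choice is 13 with utility 4.

13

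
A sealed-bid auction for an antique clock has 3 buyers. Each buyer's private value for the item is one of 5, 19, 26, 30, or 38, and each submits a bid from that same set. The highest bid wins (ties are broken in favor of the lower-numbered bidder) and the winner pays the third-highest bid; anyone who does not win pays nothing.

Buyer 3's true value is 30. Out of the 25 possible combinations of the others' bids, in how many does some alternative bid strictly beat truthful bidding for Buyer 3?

6

Others bid (5, 30): truth gives 0; bid 38 gives 25 > 0. Violating.
Others bid (19, 30): truth gives 0; bid 38 gives 11 > 0. Violating.
Others bid (26, 30): truth gives 0; bid 38 gives 4 > 0. Violating.
Others bid (30, 5): truth gives 0; bid 38 gives 25 > 0. Violating.
Others bid (5, 5): truth gives 25; no alternative beats it.
Others bid (5, 19): truth gives 25; no alternative beats it.
(Checking all 25 profiles: 6 have a profitable deviation, 19 do not.)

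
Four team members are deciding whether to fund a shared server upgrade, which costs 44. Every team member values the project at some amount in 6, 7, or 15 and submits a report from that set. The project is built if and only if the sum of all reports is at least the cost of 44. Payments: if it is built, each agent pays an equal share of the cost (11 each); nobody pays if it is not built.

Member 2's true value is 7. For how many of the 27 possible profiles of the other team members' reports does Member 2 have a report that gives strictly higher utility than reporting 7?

Others report (7, 15, 15): truth gives -4; report 6 gives 0 > -4. Violating.
Others report (15, 7, 15): truth gives -4; report 6 gives 0 > -4. Violating.
Others report (15, 15, 7): truth gives -4; report 6 gives 0 > -4. Violating.
Others report (6, 6, 6): truth gives 0; no alternative beats it.
Others report (6, 6, 7): truth gives 0; no alternative beats it.
(Checking all 27 profiles: 3 have a profitable deviation, 24 do not.)

3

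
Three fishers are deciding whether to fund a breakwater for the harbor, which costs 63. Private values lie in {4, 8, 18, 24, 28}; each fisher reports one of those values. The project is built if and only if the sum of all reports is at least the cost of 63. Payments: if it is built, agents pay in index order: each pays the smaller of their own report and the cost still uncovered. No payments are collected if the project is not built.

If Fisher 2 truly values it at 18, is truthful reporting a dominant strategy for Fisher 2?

Consider the case where Fisher 1 reports 28 and Fisher 3 reports 28.
Truthful report 18: project built, pays 18, utility 18 - 18 = 0.
Report 8 instead: project built, pays 8, utility 18 - 8 = 10.
Since 10 > 0, reporting 8 is strictly better here, so truthful reporting is not dominant.

No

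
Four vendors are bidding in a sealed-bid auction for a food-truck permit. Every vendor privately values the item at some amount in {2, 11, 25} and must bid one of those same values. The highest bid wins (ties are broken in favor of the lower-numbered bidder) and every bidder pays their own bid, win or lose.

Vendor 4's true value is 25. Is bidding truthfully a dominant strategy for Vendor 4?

Consider the case where Vendor 1 bids 2, Vendor 2 bids 2 and Vendor 3 bids 2.
Truthful bid 25: wins, pays 25, utility 25 - 25 = 0.
Bid 11 instead: wins, pays 11, utility 25 - 11 = 14.
Since 14 > 0, bidding 11 is strictly better here, so truthful bidding is not dominant.

No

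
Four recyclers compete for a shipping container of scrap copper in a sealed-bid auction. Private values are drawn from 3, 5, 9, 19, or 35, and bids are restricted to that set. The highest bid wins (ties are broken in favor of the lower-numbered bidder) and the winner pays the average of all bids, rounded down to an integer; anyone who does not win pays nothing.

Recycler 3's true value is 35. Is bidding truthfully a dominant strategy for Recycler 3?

Consider the case where Recycler 1 bids 3, Recycler 2 bids 3 and Recycler 4 bids 3.
Truthful bid 35: wins, pays 11, utility 35 - 11 = 24.
Bid 5 instead: wins, pays 3, utility 35 - 3 = 32.
Since 32 > 24, bidding 5 is strictly better here, so truthful bidding is not dominant.

No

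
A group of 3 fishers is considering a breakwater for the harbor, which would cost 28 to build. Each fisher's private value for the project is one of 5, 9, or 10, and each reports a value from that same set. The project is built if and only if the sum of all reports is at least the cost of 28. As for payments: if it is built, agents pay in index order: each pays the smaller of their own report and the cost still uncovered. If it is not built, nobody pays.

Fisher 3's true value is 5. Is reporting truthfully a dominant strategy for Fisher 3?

Check each profile of the others' reports and compare truth against every alternative report.
Others report (9, 10): truth gives 0, best alternative gives -4.
Others report (10, 9): truth gives 0, best alternative gives -4.
Others report (10, 10): truth gives 0, best alternative gives -3.
Others report (5, 5): truth gives 0, best alternative gives 0.
Others report (5, 9): truth gives 0, best alternative gives 0.
Others report (5, 10): truth gives 0, best alternative gives 0.
(Remaining 3 profiles checked similarly; truth is weakly best in each.)
In every case the truthful report is at least as good as any alternative, so it is a dominant strategy.

Yes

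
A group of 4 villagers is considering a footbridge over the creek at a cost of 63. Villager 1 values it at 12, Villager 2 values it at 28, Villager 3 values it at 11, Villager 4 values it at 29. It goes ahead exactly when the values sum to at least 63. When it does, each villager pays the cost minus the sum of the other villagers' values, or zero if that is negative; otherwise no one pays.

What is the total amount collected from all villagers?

Total value 80 ≥ cost 63, so it is built.
Villager 1: others sum to 68; max(0, 63 - 68) = 0.
Villager 2: others sum to 52; max(0, 63 - 52) = 11.
Villager 3: others sum to 69; max(0, 63 - 69) = 0.
Villager 4: others sum to 51; max(0, 63 - 51) = 12.
Total collected = 0 + 11 + 0 + 12 = 23.

23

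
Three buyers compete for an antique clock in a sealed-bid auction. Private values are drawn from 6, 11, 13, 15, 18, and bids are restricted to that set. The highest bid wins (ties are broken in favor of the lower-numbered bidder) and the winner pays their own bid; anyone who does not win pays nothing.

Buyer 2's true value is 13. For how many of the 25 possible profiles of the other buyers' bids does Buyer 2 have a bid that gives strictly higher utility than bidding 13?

Others bid (6, 6): truth gives 0; bid 11 gives 2 > 0. Violating.
Others bid (6, 11): truth gives 0; bid 11 gives 2 > 0. Violating.
Others bid (6, 13): truth gives 0; no alternative beats it.
Others bid (6, 15): truth gives 0; no alternative beats it.
(Checking all 25 profiles: 2 have a profitable deviation, 23 do not.)

2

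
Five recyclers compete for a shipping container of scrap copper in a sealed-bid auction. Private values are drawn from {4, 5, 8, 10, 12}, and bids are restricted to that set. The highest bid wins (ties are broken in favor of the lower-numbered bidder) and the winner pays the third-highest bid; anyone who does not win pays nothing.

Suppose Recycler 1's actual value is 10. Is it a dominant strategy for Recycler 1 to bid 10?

Consider the case where Recycler 2 bids 4, Recycler 3 bids 4, Recycler 4 bids 4 and Recycler 5 bids 12.
Truthful bid 10: loses, pays 0, utility 0.
Bid 12 instead: wins, pays 4, utility 10 - 4 = 6.
Since 6 > 0, bidding 12 is strictly better here, so truthful bidding is not dominant.

No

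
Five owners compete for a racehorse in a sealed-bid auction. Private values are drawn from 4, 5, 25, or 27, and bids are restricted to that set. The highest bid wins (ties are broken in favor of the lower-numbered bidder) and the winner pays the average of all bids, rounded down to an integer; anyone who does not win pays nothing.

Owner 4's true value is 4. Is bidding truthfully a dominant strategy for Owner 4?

Yes

Check each profile of the others' bids and compare truth against every alternative bid.
Others bid (4, 4, 4, 4): truth gives 0, best alternative gives 0.
Others bid (4, 4, 4, 5): truth gives 0, best alternative gives 0.
Others bid (4, 4, 4, 25): truth gives 0, best alternative gives 0.
Others bid (4, 4, 4, 27): truth gives 0, best alternative gives 0.
Others bid (4, 4, 5, 4): truth gives 0, best alternative gives 0.
Others bid (4, 4, 5, 5): truth gives 0, best alternative gives 0.
(Remaining 250 profiles checked similarly; truth is weakly best in each.)
In every case the truthful bid is at least as good as any alternative, so it is a dominant strategy.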